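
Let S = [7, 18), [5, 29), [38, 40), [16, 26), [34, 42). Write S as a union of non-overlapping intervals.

[5, 29) ∪ [34, 42)

Sort by start: [5, 29), [7, 18), [16, 26), [34, 42), [38, 40).
[7, 18) overlaps/touches [5, 29) → extend to [5, 29).
[16, 26) overlaps/touches [5, 29) → extend to [5, 29).
[34, 42) is disjoint → start new block.
[38, 40) overlaps/touches [34, 42) → extend to [34, 42).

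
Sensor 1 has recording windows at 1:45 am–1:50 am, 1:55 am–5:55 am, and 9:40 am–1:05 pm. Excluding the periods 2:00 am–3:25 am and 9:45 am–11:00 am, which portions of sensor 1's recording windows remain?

1:45 am-1:50 am: nothing removed.
1:55 am-5:55 am \ B = 1:55 am-2:00 am, 3:25 am-5:55 am.
9:40 am-1:05 pm \ B = 9:40 am-9:45 am, 11:00 am-1:05 pm.

1:45 am-1:50 am, 1:55 am-2:00 am, 3:25 am-5:55 am, 9:40 am-9:45 am, 11:00 am-1:05 pm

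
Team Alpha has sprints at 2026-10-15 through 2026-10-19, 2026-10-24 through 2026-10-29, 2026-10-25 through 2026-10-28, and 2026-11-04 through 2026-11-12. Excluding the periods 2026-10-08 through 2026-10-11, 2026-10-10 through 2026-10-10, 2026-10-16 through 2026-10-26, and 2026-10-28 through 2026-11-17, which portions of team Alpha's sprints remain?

First set merges to 2026-10-15 through 2026-10-19, 2026-10-24 through 2026-10-29, 2026-11-04 through 2026-11-12.
Second set merges to 2026-10-08 through 2026-10-11, 2026-10-16 through 2026-10-26, 2026-10-28 through 2026-11-17.
2026-10-15 through 2026-10-19 minus B → 2026-10-15 through 2026-10-15.
2026-10-24 through 2026-10-29 minus B → 2026-10-27 through 2026-10-27.
2026-11-04 through 2026-11-12: fully covered by B → removed.

2026-10-15 through 2026-10-15, 2026-10-27 through 2026-10-27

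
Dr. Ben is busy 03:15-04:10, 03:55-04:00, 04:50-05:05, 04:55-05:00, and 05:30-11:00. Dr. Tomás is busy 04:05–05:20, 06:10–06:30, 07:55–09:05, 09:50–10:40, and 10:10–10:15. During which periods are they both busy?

04:05-04:10, 04:50-05:05, 06:10-06:30, 07:55-09:05, 09:50-10:40

First set merges to 03:15-04:10, 04:50-05:05, 05:30-11:00.
Second set merges to 04:05-05:20, 06:10-06:30, 07:55-09:05, 09:50-10:40.
03:15-04:10 ∩ B → 04:05-04:10.
04:50-05:05 ∩ B → 04:50-05:05.
05:30-11:00 ∩ B → 06:10-06:30, 07:55-09:05, 09:50-10:40.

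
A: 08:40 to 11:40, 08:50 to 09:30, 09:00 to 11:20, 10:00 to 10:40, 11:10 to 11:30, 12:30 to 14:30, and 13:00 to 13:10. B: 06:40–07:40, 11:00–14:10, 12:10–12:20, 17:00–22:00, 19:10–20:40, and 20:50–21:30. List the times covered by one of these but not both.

06:40–07:40, 08:40–11:00, 11:40–12:30, 14:10–14:30, 17:00–22:00

A, merged: 08:40–11:40, 12:30–14:30.
B, merged: 06:40–07:40, 11:00–14:10, 17:00–22:00.
A but not B: 08:40–11:00, 14:10–14:30.
B but not A: 06:40–07:40, 11:40–12:30, 17:00–22:00.
Combining gives A △ B.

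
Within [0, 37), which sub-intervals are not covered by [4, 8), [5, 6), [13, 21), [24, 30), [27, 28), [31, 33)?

[0, 4) ∪ [8, 13) ∪ [21, 24) ∪ [30, 31) ∪ [33, 37)

Covered (merged): [4, 8), [13, 21), [24, 30), [31, 33).
Uncovered inside [0, 37): [0, 4), [8, 13), [21, 24), [30, 31), [33, 37).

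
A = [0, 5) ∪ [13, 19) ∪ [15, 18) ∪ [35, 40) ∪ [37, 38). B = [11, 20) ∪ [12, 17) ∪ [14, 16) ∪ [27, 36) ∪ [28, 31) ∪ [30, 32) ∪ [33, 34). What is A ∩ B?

[13, 19) ∪ [35, 36)

Merge the first list: [0, 5), [13, 19), [35, 40).
Merge the second list: [11, 20), [27, 36).
[0, 5): no overlap with the second set.
[13, 19) meets the second set on [13, 19).
[35, 40) meets the second set on [35, 36).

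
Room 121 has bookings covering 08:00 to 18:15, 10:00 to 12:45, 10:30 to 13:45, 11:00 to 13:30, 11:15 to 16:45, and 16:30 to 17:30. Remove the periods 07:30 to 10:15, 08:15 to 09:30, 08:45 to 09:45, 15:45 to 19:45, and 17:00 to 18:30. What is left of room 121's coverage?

A, merged: 08:00–18:15.
B, merged: 07:30–10:15, 15:45–19:45.
08:00–18:15 with B removed leaves 10:15–15:45.

10:15–15:45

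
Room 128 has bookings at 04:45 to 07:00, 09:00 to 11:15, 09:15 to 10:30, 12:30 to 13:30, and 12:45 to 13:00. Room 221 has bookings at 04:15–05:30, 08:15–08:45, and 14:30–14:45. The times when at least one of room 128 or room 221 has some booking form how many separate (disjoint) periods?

5

First set merges to 04:45–07:00, 09:00–11:15, 12:30–13:30.
A ∪ B = 04:15–07:00, 08:15–08:45, 09:00–11:15, 12:30–13:30, 14:30–14:45.
That is 5 disjoint pieces.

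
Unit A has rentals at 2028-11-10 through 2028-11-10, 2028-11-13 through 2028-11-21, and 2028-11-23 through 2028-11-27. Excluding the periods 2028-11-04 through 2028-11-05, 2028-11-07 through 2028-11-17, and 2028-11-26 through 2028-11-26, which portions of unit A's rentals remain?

2028-11-18 through 2028-11-21, 2028-11-23 through 2028-11-25, 2028-11-27 through 2028-11-27

2028-11-10 through 2028-11-10: fully covered by B → removed.
2028-11-13 through 2028-11-21 minus B → 2028-11-18 through 2028-11-21.
2028-11-23 through 2028-11-27 minus B → 2028-11-23 through 2028-11-25, 2028-11-27 through 2028-11-27.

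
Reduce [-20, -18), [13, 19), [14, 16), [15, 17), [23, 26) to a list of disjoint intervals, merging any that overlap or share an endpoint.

[13, 19) is disjoint → start new block.
[14, 16) overlaps/touches [13, 19) → extend to [13, 19).
[15, 17) overlaps/touches [13, 19) → extend to [13, 19).
[23, 26) is disjoint → start new block.

[-20, -18) ∪ [13, 19) ∪ [23, 26)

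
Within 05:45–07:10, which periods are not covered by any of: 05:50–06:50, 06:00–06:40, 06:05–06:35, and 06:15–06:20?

05:45–05:50, 06:50–07:10

Covered (merged): 05:50–06:50.
Complement within 05:45–07:10: 05:45–05:50, 06:50–07:10.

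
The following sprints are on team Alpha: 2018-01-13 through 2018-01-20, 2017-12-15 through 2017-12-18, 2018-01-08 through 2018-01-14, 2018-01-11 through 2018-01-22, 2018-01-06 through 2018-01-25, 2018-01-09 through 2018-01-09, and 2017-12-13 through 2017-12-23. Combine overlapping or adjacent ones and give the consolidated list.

2017-12-13 through 2017-12-23, 2018-01-06 through 2018-01-25

Sort by start: 2017-12-13 through 2017-12-23, 2017-12-15 through 2017-12-18, 2018-01-06 through 2018-01-25, 2018-01-08 through 2018-01-14, 2018-01-09 through 2018-01-09, 2018-01-11 through 2018-01-22, 2018-01-13 through 2018-01-20.
2017-12-15 through 2017-12-18 overlaps/touches 2017-12-13 through 2017-12-23 → extend to 2017-12-13 through 2017-12-23.
2018-01-06 through 2018-01-25 is disjoint → start new block.
2018-01-08 through 2018-01-14 overlaps/touches 2018-01-06 through 2018-01-25 → extend to 2018-01-06 through 2018-01-25.
2018-01-09 through 2018-01-09 overlaps/touches 2018-01-06 through 2018-01-25 → extend to 2018-01-06 through 2018-01-25.
2018-01-11 through 2018-01-22 overlaps/touches 2018-01-06 through 2018-01-25 → extend to 2018-01-06 through 2018-01-25.
2018-01-13 through 2018-01-20 overlaps/touches 2018-01-06 through 2018-01-25 → extend to 2018-01-06 through 2018-01-25.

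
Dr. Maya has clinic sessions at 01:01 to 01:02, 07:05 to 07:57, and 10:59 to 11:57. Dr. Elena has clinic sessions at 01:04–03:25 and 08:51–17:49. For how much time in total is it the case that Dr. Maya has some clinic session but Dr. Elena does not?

53 min

A \ B = 01:01-01:02, 07:05-07:57.
Total: 1 min + 52 min = 53 min.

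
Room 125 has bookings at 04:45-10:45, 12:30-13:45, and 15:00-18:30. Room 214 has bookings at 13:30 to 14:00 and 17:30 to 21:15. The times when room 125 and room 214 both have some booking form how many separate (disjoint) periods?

A ∩ B = 13:30–13:45, 17:30–18:30.
That is 2 disjoint pieces.

2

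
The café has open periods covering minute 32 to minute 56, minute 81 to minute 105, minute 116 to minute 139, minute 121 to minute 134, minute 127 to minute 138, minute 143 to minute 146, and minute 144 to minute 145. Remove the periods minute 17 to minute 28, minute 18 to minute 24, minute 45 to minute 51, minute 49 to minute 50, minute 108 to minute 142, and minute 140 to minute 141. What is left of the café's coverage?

minute 32 to minute 45, minute 51 to minute 56, minute 81 to minute 105, minute 143 to minute 146

First set merges to minute 32 to minute 56, minute 81 to minute 105, minute 116 to minute 139, minute 143 to minute 146.
Second set merges to minute 17 to minute 28, minute 45 to minute 51, minute 108 to minute 142.
minute 32 to minute 56 minus B → minute 32 to minute 45, minute 51 to minute 56.
minute 81 to minute 105: no B overlap → unchanged.
minute 116 to minute 139: fully covered by B → removed.
minute 143 to minute 146: no B overlap → unchanged.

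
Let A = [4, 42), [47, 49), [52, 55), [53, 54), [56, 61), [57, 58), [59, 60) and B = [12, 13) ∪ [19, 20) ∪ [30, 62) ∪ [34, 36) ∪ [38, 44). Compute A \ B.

[4, 12) ∪ [13, 19) ∪ [20, 30)

Merge the first list: [4, 42), [47, 49), [52, 55), [56, 61).
Merge the second list: [12, 13), [19, 20), [30, 62).
[4, 42) \ B = [4, 12), [13, 19), [20, 30).
[47, 49): entirely removed.
[52, 55): entirely removed.
[56, 61): entirely removed.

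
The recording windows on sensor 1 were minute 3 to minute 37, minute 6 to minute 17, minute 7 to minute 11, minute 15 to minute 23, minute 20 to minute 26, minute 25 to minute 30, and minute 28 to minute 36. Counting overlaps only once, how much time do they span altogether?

34 minutes

Merged: minute 3 to minute 37.
Length: 34 minutes.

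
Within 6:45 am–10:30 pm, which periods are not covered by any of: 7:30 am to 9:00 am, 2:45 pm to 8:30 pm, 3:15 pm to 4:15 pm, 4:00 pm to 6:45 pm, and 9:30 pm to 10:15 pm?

Covered (merged): 7:30 am–9:00 am, 2:45 pm–8:30 pm, 9:30 pm–10:15 pm.
Uncovered inside 6:45 am–10:30 pm: 6:45 am–7:30 am, 9:00 am–2:45 pm, 8:30 pm–9:30 pm, 10:15 pm–10:30 pm.

6:45 am–7:30 am, 9:00 am–2:45 pm, 8:30 pm–9:30 pm, 10:15 pm–10:30 pm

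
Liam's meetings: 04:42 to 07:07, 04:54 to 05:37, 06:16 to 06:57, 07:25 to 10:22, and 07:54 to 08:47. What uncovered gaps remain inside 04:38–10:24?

The merged coverage is 04:42–07:07, 07:25–10:22.
Uncovered inside 04:38–10:24: 04:38–04:42, 07:07–07:25, 10:22–10:24.

04:38–04:42, 07:07–07:25, 10:22–10:24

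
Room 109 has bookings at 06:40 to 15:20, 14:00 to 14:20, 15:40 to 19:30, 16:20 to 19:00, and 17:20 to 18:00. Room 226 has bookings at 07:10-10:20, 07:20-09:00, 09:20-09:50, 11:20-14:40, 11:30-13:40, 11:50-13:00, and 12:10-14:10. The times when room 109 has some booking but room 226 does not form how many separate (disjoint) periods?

First set merges to 06:40-15:20, 15:40-19:30.
Second set merges to 07:10-10:20, 11:20-14:40.
A \ B = 06:40-07:10, 10:20-11:20, 14:40-15:20, 15:40-19:30.
That is 4 disjoint pieces.

4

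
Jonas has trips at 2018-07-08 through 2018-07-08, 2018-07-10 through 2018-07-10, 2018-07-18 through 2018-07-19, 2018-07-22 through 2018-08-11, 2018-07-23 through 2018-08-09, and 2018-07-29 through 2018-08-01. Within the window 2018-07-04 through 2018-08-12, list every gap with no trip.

2018-07-04 through 2018-07-07, 2018-07-09 through 2018-07-09, 2018-07-11 through 2018-07-17, 2018-07-20 through 2018-07-21, 2018-08-12 through 2018-08-12

Covered (merged): 2018-07-08 through 2018-07-08, 2018-07-10 through 2018-07-10, 2018-07-18 through 2018-07-19, 2018-07-22 through 2018-08-11.
Gaps within 2018-07-04 through 2018-08-12: 2018-07-04 through 2018-07-07, 2018-07-09 through 2018-07-09, 2018-07-11 through 2018-07-17, 2018-07-20 through 2018-07-21, 2018-08-12 through 2018-08-12.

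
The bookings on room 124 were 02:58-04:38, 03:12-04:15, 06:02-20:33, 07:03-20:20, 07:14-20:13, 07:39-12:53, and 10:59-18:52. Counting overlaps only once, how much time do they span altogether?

Merged: 02:58–04:38, 06:02–20:33.
Lengths: 1 h 40 min + 14 h 31 min = 16 h 11 min.

16 h 11 min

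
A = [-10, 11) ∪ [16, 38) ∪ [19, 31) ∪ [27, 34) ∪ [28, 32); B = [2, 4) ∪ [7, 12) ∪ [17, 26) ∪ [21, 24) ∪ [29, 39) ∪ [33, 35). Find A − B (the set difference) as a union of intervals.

A, merged: [-10, 11), [16, 38).
B, merged: [2, 4), [7, 12), [17, 26), [29, 39).
[-10, 11) minus B → [-10, 2), [4, 7).
[16, 38) minus B → [16, 17), [26, 29).

[-10, 2) ∪ [4, 7) ∪ [16, 17) ∪ [26, 29)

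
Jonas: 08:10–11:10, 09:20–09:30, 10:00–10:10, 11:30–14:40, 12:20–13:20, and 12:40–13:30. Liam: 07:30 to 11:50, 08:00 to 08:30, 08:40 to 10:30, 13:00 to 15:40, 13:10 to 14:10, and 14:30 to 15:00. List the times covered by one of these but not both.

A, merged: 08:10–11:10, 11:30–14:40.
B, merged: 07:30–11:50, 13:00–15:40.
Only in the first: 11:50–13:00.
Only in the second: 07:30–08:10, 11:10–11:30, 14:40–15:40.
Together these are the periods covered by exactly one.

07:30–08:10, 11:10–11:30, 11:50–13:00, 14:40–15:40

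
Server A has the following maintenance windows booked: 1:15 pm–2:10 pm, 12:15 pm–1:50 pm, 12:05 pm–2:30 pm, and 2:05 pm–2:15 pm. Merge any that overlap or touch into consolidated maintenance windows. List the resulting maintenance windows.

12:05 pm-2:30 pm

Sort by start: 12:05 pm-2:30 pm, 12:15 pm-1:50 pm, 1:15 pm-2:10 pm, 2:05 pm-2:15 pm.
12:15 pm-1:50 pm overlaps/touches 12:05 pm-2:30 pm → extend to 12:05 pm-2:30 pm.
1:15 pm-2:10 pm overlaps/touches 12:05 pm-2:30 pm → extend to 12:05 pm-2:30 pm.
2:05 pm-2:15 pm overlaps/touches 12:05 pm-2:30 pm → extend to 12:05 pm-2:30 pm.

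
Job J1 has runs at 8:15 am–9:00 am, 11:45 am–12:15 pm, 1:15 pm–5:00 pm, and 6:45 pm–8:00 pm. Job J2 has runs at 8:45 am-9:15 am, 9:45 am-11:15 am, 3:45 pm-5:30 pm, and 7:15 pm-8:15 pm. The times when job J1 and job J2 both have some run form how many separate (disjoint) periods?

3

A ∩ B = 8:45 am–9:00 am, 3:45 pm–5:00 pm, 7:15 pm–8:00 pm.
That is 3 disjoint pieces.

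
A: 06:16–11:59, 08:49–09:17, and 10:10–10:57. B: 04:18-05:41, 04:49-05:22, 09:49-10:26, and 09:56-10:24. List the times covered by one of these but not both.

Merge the first list: 06:16–11:59.
Merge the second list: 04:18–05:41, 09:49–10:26.
A but not B: 06:16–09:49, 10:26–11:59.
B but not A: 04:18–05:41.
Combining gives A △ B.

04:18–05:41, 06:16–09:49, 10:26–11:59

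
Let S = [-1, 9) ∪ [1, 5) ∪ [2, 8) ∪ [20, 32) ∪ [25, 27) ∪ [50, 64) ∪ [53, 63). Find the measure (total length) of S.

Merged: [-1, 9), [20, 32), [50, 64).
Lengths: 10 + 12 + 14 = 36.

36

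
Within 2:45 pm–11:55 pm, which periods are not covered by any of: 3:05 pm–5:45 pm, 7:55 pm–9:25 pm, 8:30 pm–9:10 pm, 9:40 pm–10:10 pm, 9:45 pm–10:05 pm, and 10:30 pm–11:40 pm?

Covered (merged): 3:05 pm–5:45 pm, 7:55 pm–9:25 pm, 9:40 pm–10:10 pm, 10:30 pm–11:40 pm.
Complement within 2:45 pm–11:55 pm: 2:45 pm–3:05 pm, 5:45 pm–7:55 pm, 9:25 pm–9:40 pm, 10:10 pm–10:30 pm, 11:40 pm–11:55 pm.

2:45 pm–3:05 pm, 5:45 pm–7:55 pm, 9:25 pm–9:40 pm, 10:10 pm–10:30 pm, 11:40 pm–11:55 pm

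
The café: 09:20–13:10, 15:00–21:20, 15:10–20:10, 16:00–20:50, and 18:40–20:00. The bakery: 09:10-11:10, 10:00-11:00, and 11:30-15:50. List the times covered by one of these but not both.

First set merges to 09:20–13:10, 15:00–21:20.
Second set merges to 09:10–11:10, 11:30–15:50.
A \ B = 11:10–11:30, 15:50–21:20.
B \ A = 09:10–09:20, 13:10–15:00.
Union of the two gives the symmetric difference.

09:10–09:20, 11:10–11:30, 13:10–15:00, 15:50–21:20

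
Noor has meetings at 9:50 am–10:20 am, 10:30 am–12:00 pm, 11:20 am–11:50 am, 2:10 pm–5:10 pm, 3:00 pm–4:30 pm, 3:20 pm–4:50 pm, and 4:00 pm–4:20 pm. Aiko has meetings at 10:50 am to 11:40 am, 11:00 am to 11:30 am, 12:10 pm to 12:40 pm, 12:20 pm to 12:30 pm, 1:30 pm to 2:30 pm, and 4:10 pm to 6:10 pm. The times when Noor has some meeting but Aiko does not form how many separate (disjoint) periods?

4

First set merges to 9:50 am–10:20 am, 10:30 am–12:00 pm, 2:10 pm–5:10 pm.
Second set merges to 10:50 am–11:40 am, 12:10 pm–12:40 pm, 1:30 pm–2:30 pm, 4:10 pm–6:10 pm.
A \ B = 9:50 am–10:20 am, 10:30 am–10:50 am, 11:40 am–12:00 pm, 2:30 pm–4:10 pm.
That is 4 disjoint pieces.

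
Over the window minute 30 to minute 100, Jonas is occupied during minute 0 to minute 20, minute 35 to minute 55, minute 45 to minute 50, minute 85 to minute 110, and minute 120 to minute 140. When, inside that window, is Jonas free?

After merging, the occupied span is minute 0 to minute 20, minute 35 to minute 55, minute 85 to minute 110, minute 120 to minute 140.
Complement within minute 30 to minute 100: minute 30 to minute 35, minute 55 to minute 85.

minute 30 to minute 35, minute 55 to minute 85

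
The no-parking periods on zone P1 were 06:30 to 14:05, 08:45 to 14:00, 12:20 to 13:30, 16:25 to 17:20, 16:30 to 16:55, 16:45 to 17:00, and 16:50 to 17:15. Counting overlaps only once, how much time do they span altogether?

Merged: 06:30–14:05, 16:25–17:20.
Lengths: 7 h 35 min + 55 min = 8 h 30 min.

8 h 30 min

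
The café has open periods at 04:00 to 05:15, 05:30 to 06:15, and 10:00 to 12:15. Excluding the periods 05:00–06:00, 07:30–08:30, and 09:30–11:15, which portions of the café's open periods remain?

04:00–05:00, 06:00–06:15, 11:15–12:15

04:00–05:15 with B removed leaves 04:00–05:00.
05:30–06:15 with B removed leaves 06:00–06:15.
10:00–12:15 with B removed leaves 11:15–12:15.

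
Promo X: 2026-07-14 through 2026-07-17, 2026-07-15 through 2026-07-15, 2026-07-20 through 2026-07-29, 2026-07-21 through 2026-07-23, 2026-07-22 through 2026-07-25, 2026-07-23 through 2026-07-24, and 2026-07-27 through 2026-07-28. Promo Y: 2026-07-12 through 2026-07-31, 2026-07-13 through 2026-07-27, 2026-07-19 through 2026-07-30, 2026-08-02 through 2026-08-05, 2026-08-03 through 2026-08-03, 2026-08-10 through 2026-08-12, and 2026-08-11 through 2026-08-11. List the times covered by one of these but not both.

Merge the first list: 2026-07-14 through 2026-07-17, 2026-07-20 through 2026-07-29.
Merge the second list: 2026-07-12 through 2026-07-31, 2026-08-02 through 2026-08-05, 2026-08-10 through 2026-08-12.
A but not B: none.
B but not A: 2026-07-12 through 2026-07-13, 2026-07-18 through 2026-07-19, 2026-07-30 through 2026-07-31, 2026-08-02 through 2026-08-05, 2026-08-10 through 2026-08-12.
Combining gives A △ B.

2026-07-12 through 2026-07-13, 2026-07-18 through 2026-07-19, 2026-07-30 through 2026-07-31, 2026-08-02 through 2026-08-05, 2026-08-10 through 2026-08-12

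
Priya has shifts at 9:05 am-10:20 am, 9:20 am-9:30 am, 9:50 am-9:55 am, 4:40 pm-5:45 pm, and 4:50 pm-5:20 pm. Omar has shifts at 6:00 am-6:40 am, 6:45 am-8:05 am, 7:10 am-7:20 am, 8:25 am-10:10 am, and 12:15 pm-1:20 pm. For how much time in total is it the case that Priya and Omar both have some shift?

First set merges to 9:05 am–10:20 am, 4:40 pm–5:45 pm.
Second set merges to 6:00 am–6:40 am, 6:45 am–8:05 am, 8:25 am–10:10 am, 12:15 pm–1:20 pm.
A ∩ B = 9:05 am–10:10 am.
Total: 1 h 5 min.

1 h 5 min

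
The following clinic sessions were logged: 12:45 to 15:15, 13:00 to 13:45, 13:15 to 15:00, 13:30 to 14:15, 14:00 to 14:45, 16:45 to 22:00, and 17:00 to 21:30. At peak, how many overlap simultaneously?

4

Sweep endpoints in order; track running count of active intervals.
Peak of 4 reached at 13:30.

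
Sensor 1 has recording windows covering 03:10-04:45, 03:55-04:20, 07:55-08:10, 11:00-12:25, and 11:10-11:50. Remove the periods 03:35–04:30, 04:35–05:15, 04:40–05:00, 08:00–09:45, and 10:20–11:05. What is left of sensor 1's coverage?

03:10-03:35, 04:30-04:35, 07:55-08:00, 11:05-12:25

Merge the first list: 03:10-04:45, 07:55-08:10, 11:00-12:25.
Merge the second list: 03:35-04:30, 04:35-05:15, 08:00-09:45, 10:20-11:05.
03:10-04:45 minus B → 03:10-03:35, 04:30-04:35.
07:55-08:10 minus B → 07:55-08:00.
11:00-12:25 minus B → 11:05-12:25.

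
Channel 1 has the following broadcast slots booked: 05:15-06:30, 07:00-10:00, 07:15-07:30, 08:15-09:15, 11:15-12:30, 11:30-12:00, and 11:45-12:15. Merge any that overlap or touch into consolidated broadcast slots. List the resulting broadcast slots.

05:15-06:30, 07:00-10:00, 11:15-12:30

07:00-10:00 is disjoint → start new block.
07:15-07:30 overlaps/touches 07:00-10:00 → extend to 07:00-10:00.
08:15-09:15 overlaps/touches 07:00-10:00 → extend to 07:00-10:00.
11:15-12:30 is disjoint → start new block.
11:30-12:00 overlaps/touches 11:15-12:30 → extend to 11:15-12:30.
11:45-12:15 overlaps/touches 11:15-12:30 → extend to 11:15-12:30.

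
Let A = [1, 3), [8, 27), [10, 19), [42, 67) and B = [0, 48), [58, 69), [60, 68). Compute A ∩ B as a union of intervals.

A, merged: [1, 3), [8, 27), [42, 67).
B, merged: [0, 48), [58, 69).
[1, 3) ∩ B → [1, 3).
[8, 27) ∩ B → [8, 27).
[42, 67) ∩ B → [42, 48), [58, 67).

[1, 3) ∪ [8, 27) ∪ [42, 48) ∪ [58, 67)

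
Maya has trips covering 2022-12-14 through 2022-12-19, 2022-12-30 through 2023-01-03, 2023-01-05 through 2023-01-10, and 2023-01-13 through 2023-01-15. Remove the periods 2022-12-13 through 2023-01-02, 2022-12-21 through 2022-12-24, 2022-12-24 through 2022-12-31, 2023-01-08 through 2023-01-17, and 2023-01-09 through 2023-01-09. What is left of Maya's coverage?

B, merged: 2022-12-13 through 2023-01-02, 2023-01-08 through 2023-01-17.
2022-12-14 through 2022-12-19 lies entirely inside B → drops out.
2022-12-30 through 2023-01-03 with B removed leaves 2023-01-03 through 2023-01-03.
2023-01-05 through 2023-01-10 with B removed leaves 2023-01-05 through 2023-01-07.
2023-01-13 through 2023-01-15 lies entirely inside B → drops out.

2023-01-03 through 2023-01-03, 2023-01-05 through 2023-01-07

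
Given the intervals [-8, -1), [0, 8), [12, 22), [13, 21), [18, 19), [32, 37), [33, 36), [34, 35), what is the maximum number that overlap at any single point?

3

At 18, 3 of the intervals are simultaneously active.
No point has more.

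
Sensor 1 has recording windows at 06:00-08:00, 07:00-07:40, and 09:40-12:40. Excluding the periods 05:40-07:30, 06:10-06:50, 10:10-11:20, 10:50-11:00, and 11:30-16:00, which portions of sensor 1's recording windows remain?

07:30–08:00, 09:40–10:10, 11:20–11:30

Merge the first list: 06:00–08:00, 09:40–12:40.
Merge the second list: 05:40–07:30, 10:10–11:20, 11:30–16:00.
06:00–08:00 \ B = 07:30–08:00.
09:40–12:40 \ B = 09:40–10:10, 11:20–11:30.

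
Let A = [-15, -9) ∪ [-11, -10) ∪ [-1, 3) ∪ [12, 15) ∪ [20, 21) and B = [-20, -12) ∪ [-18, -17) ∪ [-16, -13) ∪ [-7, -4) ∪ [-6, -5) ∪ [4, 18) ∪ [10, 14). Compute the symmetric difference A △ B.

[-20, -15) ∪ [-12, -9) ∪ [-7, -4) ∪ [-1, 3) ∪ [4, 12) ∪ [15, 18) ∪ [20, 21)

A, merged: [-15, -9), [-1, 3), [12, 15), [20, 21).
B, merged: [-20, -12), [-7, -4), [4, 18).
Only in the first: [-12, -9), [-1, 3), [20, 21).
Only in the second: [-20, -15), [-7, -4), [4, 12), [15, 18).
Together these are the periods covered by exactly one.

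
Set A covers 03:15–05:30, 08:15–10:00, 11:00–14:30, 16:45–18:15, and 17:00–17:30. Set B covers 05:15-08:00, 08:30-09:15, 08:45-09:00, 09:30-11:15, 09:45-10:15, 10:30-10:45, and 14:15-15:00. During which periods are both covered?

First set merges to 03:15–05:30, 08:15–10:00, 11:00–14:30, 16:45–18:15.
Second set merges to 05:15–08:00, 08:30–09:15, 09:30–11:15, 14:15–15:00.
03:15–05:30 overlaps B on 05:15–05:30.
08:15–10:00 overlaps B on 08:30–09:15, 09:30–10:00.
11:00–14:30 overlaps B on 11:00–11:15, 14:15–14:30.
16:45–18:15 falls entirely outside B.

05:15–05:30, 08:30–09:15, 09:30–10:00, 11:00–11:15, 14:15–14:30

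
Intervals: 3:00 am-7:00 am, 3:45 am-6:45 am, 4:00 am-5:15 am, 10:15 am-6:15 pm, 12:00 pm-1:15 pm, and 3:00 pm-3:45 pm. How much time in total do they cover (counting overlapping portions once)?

Merged: 3:00 am-7:00 am, 10:15 am-6:15 pm.
Lengths: 4 h + 8 h = 12 h.

12 h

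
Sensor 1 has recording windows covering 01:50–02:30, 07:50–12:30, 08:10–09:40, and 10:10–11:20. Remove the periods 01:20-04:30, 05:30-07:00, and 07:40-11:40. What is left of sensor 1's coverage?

Merge the first list: 01:50–02:30, 07:50–12:30.
01:50–02:30 lies entirely inside B → drops out.
07:50–12:30 with B removed leaves 11:40–12:30.

11:40–12:30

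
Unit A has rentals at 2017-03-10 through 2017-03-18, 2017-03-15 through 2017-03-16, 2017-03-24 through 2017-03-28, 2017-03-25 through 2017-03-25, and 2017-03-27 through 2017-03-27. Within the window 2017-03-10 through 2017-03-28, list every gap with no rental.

2017-03-19 through 2017-03-23

Covered (merged): 2017-03-10 through 2017-03-18, 2017-03-24 through 2017-03-28.
Complement within 2017-03-10 through 2017-03-28: 2017-03-19 through 2017-03-23.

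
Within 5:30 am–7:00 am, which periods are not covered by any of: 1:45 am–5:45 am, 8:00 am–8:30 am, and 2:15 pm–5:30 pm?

The merged coverage is 1:45 am–5:45 am, 8:00 am–8:30 am, 2:15 pm–5:30 pm.
Uncovered inside 5:30 am–7:00 am: 5:45 am–7:00 am.

5:45 am–7:00 am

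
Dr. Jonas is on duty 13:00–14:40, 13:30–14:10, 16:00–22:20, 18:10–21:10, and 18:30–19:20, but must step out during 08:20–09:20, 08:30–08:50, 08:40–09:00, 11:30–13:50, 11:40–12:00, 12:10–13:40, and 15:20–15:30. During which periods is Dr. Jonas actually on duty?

First set merges to 13:00-14:40, 16:00-22:20.
Second set merges to 08:20-09:20, 11:30-13:50, 15:20-15:30.
13:00-14:40 minus B → 13:50-14:40.
16:00-22:20: no B overlap → unchanged.

13:50-14:40, 16:00-22:20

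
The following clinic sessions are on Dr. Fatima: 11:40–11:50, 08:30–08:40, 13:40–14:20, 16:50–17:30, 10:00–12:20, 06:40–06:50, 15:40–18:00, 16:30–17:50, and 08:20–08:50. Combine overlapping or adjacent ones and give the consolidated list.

06:40–06:50, 08:20–08:50, 10:00–12:20, 13:40–14:20, 15:40–18:00

Sort by start: 06:40–06:50, 08:20–08:50, 08:30–08:40, 10:00–12:20, 11:40–11:50, 13:40–14:20, 15:40–18:00, 16:30–17:50, 16:50–17:30.
08:20–08:50 is disjoint → start new block.
08:30–08:40 overlaps/touches 08:20–08:50 → extend to 08:20–08:50.
10:00–12:20 is disjoint → start new block.
11:40–11:50 overlaps/touches 10:00–12:20 → extend to 10:00–12:20.
13:40–14:20 is disjoint → start new block.
15:40–18:00 is disjoint → start new block.
16:30–17:50 overlaps/touches 15:40–18:00 → extend to 15:40–18:00.
16:50–17:30 overlaps/touches 15:40–18:00 → extend to 15:40–18:00.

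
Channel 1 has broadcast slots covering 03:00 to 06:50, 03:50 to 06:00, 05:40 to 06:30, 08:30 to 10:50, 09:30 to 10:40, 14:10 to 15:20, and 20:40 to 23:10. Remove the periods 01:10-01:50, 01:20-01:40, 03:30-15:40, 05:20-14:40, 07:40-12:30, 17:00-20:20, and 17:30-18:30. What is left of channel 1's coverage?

03:00-03:30, 20:40-23:10

First set merges to 03:00-06:50, 08:30-10:50, 14:10-15:20, 20:40-23:10.
Second set merges to 01:10-01:50, 03:30-15:40, 17:00-20:20.
03:00-06:50 \ B = 03:00-03:30.
08:30-10:50: entirely removed.
14:10-15:20: entirely removed.
20:40-23:10: nothing removed.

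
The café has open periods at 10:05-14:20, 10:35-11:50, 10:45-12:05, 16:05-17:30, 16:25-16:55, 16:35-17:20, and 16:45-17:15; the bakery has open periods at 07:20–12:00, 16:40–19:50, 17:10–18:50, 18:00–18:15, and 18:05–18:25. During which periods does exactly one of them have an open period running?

07:20–10:05, 12:00–14:20, 16:05–16:40, 17:30–19:50

First set merges to 10:05–14:20, 16:05–17:30.
Second set merges to 07:20–12:00, 16:40–19:50.
Only in the first: 12:00–14:20, 16:05–16:40.
Only in the second: 07:20–10:05, 17:30–19:50.
Together these are the periods covered by exactly one.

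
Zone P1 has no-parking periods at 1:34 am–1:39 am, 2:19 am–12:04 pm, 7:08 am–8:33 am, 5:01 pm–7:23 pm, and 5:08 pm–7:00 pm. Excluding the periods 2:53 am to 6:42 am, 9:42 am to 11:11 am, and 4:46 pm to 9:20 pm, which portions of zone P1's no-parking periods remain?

1:34 am–1:39 am, 2:19 am–2:53 am, 6:42 am–9:42 am, 11:11 am–12:04 pm

Merge the first list: 1:34 am–1:39 am, 2:19 am–12:04 pm, 5:01 pm–7:23 pm.
1:34 am–1:39 am is untouched.
2:19 am–12:04 pm with B removed leaves 2:19 am–2:53 am, 6:42 am–9:42 am, 11:11 am–12:04 pm.
5:01 pm–7:23 pm lies entirely inside B → drops out.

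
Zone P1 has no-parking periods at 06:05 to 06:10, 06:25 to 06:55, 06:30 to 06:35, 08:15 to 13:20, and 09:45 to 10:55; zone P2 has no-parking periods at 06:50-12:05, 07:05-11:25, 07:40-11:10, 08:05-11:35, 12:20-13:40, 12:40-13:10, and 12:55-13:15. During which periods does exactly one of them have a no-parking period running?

06:05–06:10, 06:25–06:50, 06:55–08:15, 12:05–12:20, 13:20–13:40

Merge the first list: 06:05–06:10, 06:25–06:55, 08:15–13:20.
Merge the second list: 06:50–12:05, 12:20–13:40.
Only in the first: 06:05–06:10, 06:25–06:50, 12:05–12:20.
Only in the second: 06:55–08:15, 13:20–13:40.
Together these are the periods covered by exactly one.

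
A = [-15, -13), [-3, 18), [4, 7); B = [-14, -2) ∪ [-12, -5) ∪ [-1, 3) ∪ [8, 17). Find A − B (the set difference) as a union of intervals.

Merge the first list: [-15, -13), [-3, 18).
Merge the second list: [-14, -2), [-1, 3), [8, 17).
[-15, -13) minus B → [-15, -14).
[-3, 18) minus B → [-2, -1), [3, 8), [17, 18).

[-15, -14) ∪ [-2, -1) ∪ [3, 8) ∪ [17, 18)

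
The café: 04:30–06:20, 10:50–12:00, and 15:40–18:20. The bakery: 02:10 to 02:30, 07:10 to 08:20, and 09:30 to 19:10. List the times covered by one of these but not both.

02:10–02:30, 04:30–06:20, 07:10–08:20, 09:30–10:50, 12:00–15:40, 18:20–19:10

A but not B: 04:30–06:20.
B but not A: 02:10–02:30, 07:10–08:20, 09:30–10:50, 12:00–15:40, 18:20–19:10.
Combining gives A △ B.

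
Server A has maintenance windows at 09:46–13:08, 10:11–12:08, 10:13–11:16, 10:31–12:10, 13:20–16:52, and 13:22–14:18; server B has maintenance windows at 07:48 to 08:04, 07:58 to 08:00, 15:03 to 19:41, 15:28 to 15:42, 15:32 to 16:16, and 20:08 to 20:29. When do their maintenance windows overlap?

First set merges to 09:46-13:08, 13:20-16:52.
Second set merges to 07:48-08:04, 15:03-19:41, 20:08-20:29.
09:46-13:08 meets no B interval.
13:20-16:52 ∩ B → 15:03-16:52.

15:03-16:52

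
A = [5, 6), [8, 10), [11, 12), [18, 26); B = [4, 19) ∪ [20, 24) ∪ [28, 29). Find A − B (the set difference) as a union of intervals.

[5, 6) lies entirely inside B → drops out.
[8, 10) lies entirely inside B → drops out.
[11, 12) lies entirely inside B → drops out.
[18, 26) with B removed leaves [19, 20), [24, 26).

[19, 20) ∪ [24, 26)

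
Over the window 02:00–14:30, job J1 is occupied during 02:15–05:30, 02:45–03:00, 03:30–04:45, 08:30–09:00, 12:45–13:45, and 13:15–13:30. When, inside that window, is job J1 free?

Covered (merged): 02:15–05:30, 08:30–09:00, 12:45–13:45.
Complement within 02:00–14:30: 02:00–02:15, 05:30–08:30, 09:00–12:45, 13:45–14:30.

02:00–02:15, 05:30–08:30, 09:00–12:45, 13:45–14:30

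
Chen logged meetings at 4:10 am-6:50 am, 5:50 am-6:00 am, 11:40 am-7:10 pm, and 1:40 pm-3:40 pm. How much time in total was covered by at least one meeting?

10 h 10 min

Merged: 4:10 am–6:50 am, 11:40 am–7:10 pm.
Lengths: 2 h 40 min + 7 h 30 min = 10 h 10 min.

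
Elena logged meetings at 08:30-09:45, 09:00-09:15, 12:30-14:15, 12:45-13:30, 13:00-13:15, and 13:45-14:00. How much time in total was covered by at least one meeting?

Merged: 08:30–09:45, 12:30–14:15.
Lengths: 1 h 15 min + 1 h 45 min = 3 h.

3 h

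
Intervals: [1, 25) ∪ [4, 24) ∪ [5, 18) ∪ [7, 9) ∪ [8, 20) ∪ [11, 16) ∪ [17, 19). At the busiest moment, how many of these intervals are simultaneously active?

At 8, 5 of the intervals are simultaneously active.
No point has more.

5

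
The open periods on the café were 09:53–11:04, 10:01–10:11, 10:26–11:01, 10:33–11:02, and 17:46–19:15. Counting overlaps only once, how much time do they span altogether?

Merged: 09:53–11:04, 17:46–19:15.
Lengths: 1 h 11 min + 1 h 29 min = 2 h 40 min.

2 h 40 min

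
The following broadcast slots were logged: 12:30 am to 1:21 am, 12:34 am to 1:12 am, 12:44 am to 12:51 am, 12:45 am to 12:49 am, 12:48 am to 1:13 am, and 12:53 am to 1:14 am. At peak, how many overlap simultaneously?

Walk the sorted start/end points keeping a running depth.
The depth first hits 5 at 12:48 am.

5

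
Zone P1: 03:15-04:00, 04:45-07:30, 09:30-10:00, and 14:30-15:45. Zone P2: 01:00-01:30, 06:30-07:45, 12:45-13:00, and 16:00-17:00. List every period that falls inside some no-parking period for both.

03:15-04:00 meets no B interval.
04:45-07:30 ∩ B → 06:30-07:30.
09:30-10:00 meets no B interval.
14:30-15:45 meets no B interval.

06:30-07:30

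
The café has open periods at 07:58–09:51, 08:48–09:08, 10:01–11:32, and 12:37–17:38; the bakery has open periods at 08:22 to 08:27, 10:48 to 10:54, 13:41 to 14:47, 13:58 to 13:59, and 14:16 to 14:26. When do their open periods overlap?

08:22-08:27, 10:48-10:54, 13:41-14:47

Merge the first list: 07:58-09:51, 10:01-11:32, 12:37-17:38.
Merge the second list: 08:22-08:27, 10:48-10:54, 13:41-14:47.
07:58-09:51 overlaps B on 08:22-08:27.
10:01-11:32 overlaps B on 10:48-10:54.
12:37-17:38 overlaps B on 13:41-14:47.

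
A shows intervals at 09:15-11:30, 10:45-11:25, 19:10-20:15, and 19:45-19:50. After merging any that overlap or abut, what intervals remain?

10:45–11:25 overlaps/touches 09:15–11:30 → extend to 09:15–11:30.
19:10–20:15 is disjoint → start new block.
19:45–19:50 overlaps/touches 19:10–20:15 → extend to 19:10–20:15.

09:15–11:30, 19:10–20:15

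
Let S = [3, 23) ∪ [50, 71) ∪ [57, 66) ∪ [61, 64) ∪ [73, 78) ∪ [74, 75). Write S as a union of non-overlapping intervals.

[3, 23) ∪ [50, 71) ∪ [73, 78)

[50, 71) is disjoint → start new block.
[57, 66) overlaps/touches [50, 71) → extend to [50, 71).
[61, 64) overlaps/touches [50, 71) → extend to [50, 71).
[73, 78) is disjoint → start new block.
[74, 75) overlaps/touches [73, 78) → extend to [73, 78).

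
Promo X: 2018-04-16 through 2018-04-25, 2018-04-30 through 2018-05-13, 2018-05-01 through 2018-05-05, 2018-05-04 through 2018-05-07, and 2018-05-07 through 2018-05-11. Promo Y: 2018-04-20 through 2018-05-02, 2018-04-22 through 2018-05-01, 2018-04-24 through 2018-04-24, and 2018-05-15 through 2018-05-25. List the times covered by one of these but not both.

Merge the first list: 2018-04-16 through 2018-04-25, 2018-04-30 through 2018-05-13.
Merge the second list: 2018-04-20 through 2018-05-02, 2018-05-15 through 2018-05-25.
Only in the first: 2018-04-16 through 2018-04-19, 2018-05-03 through 2018-05-13.
Only in the second: 2018-04-26 through 2018-04-29, 2018-05-15 through 2018-05-25.
Together these are the periods covered by exactly one.

2018-04-16 through 2018-04-19, 2018-04-26 through 2018-04-29, 2018-05-03 through 2018-05-13, 2018-05-15 through 2018-05-25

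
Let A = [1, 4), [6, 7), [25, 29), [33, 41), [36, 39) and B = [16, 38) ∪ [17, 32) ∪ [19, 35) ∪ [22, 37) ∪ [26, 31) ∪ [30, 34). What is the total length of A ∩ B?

A, merged: [1, 4), [6, 7), [25, 29), [33, 41).
B, merged: [16, 38).
A ∩ B = [25, 29), [33, 38).
Total: 4 + 5 = 9.

9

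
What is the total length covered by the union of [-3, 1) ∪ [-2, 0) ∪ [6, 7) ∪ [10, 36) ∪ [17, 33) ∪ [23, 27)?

31

Merged: [-3, 1), [6, 7), [10, 36).
Lengths: 4 + 1 + 26 = 31.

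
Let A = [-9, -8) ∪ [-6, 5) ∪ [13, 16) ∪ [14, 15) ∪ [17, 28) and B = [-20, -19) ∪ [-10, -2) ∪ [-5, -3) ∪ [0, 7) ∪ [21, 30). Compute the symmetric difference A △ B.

[-20, -19) ∪ [-10, -9) ∪ [-8, -6) ∪ [-2, 0) ∪ [5, 7) ∪ [13, 16) ∪ [17, 21) ∪ [28, 30)

A, merged: [-9, -8), [-6, 5), [13, 16), [17, 28).
B, merged: [-20, -19), [-10, -2), [0, 7), [21, 30).
A but not B: [-2, 0), [13, 16), [17, 21).
B but not A: [-20, -19), [-10, -9), [-8, -6), [5, 7), [28, 30).
Combining gives A △ B.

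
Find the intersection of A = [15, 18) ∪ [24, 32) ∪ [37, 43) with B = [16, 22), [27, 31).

[15, 18) ∩ B → [16, 18).
[24, 32) ∩ B → [27, 31).
[37, 43) meets no B interval.

[16, 18) ∪ [27, 31)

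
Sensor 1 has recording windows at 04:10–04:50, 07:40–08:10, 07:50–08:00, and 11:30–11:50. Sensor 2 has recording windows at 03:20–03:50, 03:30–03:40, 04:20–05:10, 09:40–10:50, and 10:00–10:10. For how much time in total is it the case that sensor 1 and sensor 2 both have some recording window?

First set merges to 04:10-04:50, 07:40-08:10, 11:30-11:50.
Second set merges to 03:20-03:50, 04:20-05:10, 09:40-10:50.
A ∩ B = 04:20-04:50.
Total: 30 min.

30 min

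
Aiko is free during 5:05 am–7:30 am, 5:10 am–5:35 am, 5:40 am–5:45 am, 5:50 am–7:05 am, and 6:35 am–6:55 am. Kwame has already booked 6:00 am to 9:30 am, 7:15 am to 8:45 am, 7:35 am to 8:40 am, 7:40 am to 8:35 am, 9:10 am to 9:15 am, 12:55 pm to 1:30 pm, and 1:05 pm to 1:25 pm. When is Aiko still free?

5:05 am–6:00 am

First set merges to 5:05 am–7:30 am.
Second set merges to 6:00 am–9:30 am, 12:55 pm–1:30 pm.
5:05 am–7:30 am minus B → 5:05 am–6:00 am.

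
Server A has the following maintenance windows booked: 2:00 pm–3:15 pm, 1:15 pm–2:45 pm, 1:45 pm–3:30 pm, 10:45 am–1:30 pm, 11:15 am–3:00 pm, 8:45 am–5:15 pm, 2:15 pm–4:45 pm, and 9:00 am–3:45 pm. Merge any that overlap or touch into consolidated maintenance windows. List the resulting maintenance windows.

8:45 am–5:15 pm

Sort by start: 8:45 am–5:15 pm, 9:00 am–3:45 pm, 10:45 am–1:30 pm, 11:15 am–3:00 pm, 1:15 pm–2:45 pm, 1:45 pm–3:30 pm, 2:00 pm–3:15 pm, 2:15 pm–4:45 pm.
9:00 am–3:45 pm overlaps/touches 8:45 am–5:15 pm → extend to 8:45 am–5:15 pm.
10:45 am–1:30 pm overlaps/touches 8:45 am–5:15 pm → extend to 8:45 am–5:15 pm.
11:15 am–3:00 pm overlaps/touches 8:45 am–5:15 pm → extend to 8:45 am–5:15 pm.
1:15 pm–2:45 pm overlaps/touches 8:45 am–5:15 pm → extend to 8:45 am–5:15 pm.
1:45 pm–3:30 pm overlaps/touches 8:45 am–5:15 pm → extend to 8:45 am–5:15 pm.
2:00 pm–3:15 pm overlaps/touches 8:45 am–5:15 pm → extend to 8:45 am–5:15 pm.
2:15 pm–4:45 pm overlaps/touches 8:45 am–5:15 pm → extend to 8:45 am–5:15 pm.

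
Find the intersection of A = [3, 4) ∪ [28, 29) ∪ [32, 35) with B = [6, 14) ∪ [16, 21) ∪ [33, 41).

[3, 4): no overlap with the second set.
[28, 29): no overlap with the second set.
[32, 35) meets the second set on [33, 35).

[33, 35)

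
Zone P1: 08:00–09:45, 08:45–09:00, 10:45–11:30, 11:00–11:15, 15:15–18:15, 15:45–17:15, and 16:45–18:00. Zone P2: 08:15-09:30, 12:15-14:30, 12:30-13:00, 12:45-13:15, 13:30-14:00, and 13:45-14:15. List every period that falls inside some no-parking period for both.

A, merged: 08:00–09:45, 10:45–11:30, 15:15–18:15.
B, merged: 08:15–09:30, 12:15–14:30.
08:00–09:45 ∩ B → 08:15–09:30.
10:45–11:30 meets no B interval.
15:15–18:15 meets no B interval.

08:15–09:30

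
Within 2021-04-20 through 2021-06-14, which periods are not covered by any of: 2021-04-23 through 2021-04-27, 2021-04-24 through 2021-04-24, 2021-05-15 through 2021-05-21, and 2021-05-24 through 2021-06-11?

After merging, the occupied span is 2021-04-23 through 2021-04-27, 2021-05-15 through 2021-05-21, 2021-05-24 through 2021-06-11.
Gaps within 2021-04-20 through 2021-06-14: 2021-04-20 through 2021-04-22, 2021-04-28 through 2021-05-14, 2021-05-22 through 2021-05-23, 2021-06-12 through 2021-06-14.

2021-04-20 through 2021-04-22, 2021-04-28 through 2021-05-14, 2021-05-22 through 2021-05-23, 2021-06-12 through 2021-06-14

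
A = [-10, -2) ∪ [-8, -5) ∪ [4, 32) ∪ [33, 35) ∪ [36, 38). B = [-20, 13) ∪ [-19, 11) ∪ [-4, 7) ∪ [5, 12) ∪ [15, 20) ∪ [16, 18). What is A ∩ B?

A, merged: [-10, -2), [4, 32), [33, 35), [36, 38).
B, merged: [-20, 13), [15, 20).
[-10, -2) overlaps B on [-10, -2).
[4, 32) overlaps B on [4, 13), [15, 20).
[33, 35) falls entirely outside B.
[36, 38) falls entirely outside B.

[-10, -2) ∪ [4, 13) ∪ [15, 20)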